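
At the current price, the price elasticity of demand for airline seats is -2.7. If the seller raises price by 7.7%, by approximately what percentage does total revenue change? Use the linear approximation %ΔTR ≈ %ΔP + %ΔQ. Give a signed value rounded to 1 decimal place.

-13.1%

%ΔQ ≈ Ed × %ΔP = (-2.7) × (+7.7%) = -20.7900%
%ΔTR ≈ %ΔP + %ΔQ = (+7.7%) + (-20.7900%) = -13.0900%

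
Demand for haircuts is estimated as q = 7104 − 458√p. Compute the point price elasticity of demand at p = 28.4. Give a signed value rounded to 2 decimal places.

-0.26

dq/dp = −458/(2√p) = -42.9711. At p = 28.4, q = 4663.24.
Ed = (dq/dp)·(p/q) = (-42.9711) × (28.4/4663.24) = -0.2617…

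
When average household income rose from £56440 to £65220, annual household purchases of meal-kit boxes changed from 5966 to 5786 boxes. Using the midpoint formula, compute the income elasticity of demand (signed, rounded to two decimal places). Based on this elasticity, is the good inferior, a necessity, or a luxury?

-0.21; inferior

%ΔQ = (5786 − 5966)/[( 5966 + 5786)/2] = -180/5876 = -0.030633…
%ΔIncome = (65220 − 56440)/[( 56440 + 65220)/2] = 8780/60830 = 0.144336…
E_income = (-180/5876) / (8780/60830) = -0.2122…
E_income < 0 ⇒ inferior good.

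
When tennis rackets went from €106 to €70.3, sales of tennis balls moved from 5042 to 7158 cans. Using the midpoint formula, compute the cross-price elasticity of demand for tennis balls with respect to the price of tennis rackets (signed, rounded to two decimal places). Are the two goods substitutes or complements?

-0.86; complements

%ΔQ_{tennis balls} = (7158 − 5042)/avg = 2116/6100 = 0.346885…
%ΔP_{tennis rackets} = (70.3 − 106)/avg = -35.7/88.15 = -0.404991…
E_cross = (2116/6100) / (-35.7/88.15) = -0.8565…
E_cross < 0 ⇒ the goods are complements.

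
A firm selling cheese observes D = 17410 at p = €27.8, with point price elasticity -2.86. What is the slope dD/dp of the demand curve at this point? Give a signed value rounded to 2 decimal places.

-1791.10

Ed = (dD/dp)·(p/D) ⇒ dD/dp = Ed·D/p = (-2.86)·17410/27.8 = -1791.1007…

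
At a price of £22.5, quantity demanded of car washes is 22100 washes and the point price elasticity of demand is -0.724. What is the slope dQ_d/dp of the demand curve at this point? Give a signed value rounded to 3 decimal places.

Ed = (dQ_d/dp)·(p/Q_d) ⇒ dQ_d/dp = Ed·Q_d/p = (-0.724)·22100/22.5 = -711.12888…

-711.129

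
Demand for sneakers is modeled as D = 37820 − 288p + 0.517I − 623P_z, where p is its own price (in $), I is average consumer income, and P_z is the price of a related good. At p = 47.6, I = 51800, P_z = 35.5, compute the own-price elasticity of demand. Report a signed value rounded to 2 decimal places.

-0.48

At the given values, D = 37820 − 288(47.6) + 0.517(51800) − 623(35.5) = 28775.3.
∂D/∂p = −288.
E = (-288) × (47.6/28775.3) = -0.4764…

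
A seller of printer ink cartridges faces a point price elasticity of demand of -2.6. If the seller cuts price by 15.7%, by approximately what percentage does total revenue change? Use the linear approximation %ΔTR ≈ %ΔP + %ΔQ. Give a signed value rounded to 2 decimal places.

%ΔQ ≈ Ed × %ΔP = (-2.6) × (-15.7%) = +40.8200%
%ΔTR ≈ %ΔP + %ΔQ = (-15.7%) + (+40.8200%) = +25.1200%

+25.12%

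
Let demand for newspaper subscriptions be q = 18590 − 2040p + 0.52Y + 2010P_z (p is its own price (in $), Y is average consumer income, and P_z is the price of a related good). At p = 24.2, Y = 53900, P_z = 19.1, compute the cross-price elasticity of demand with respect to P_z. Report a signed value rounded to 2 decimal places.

1.08

At the given values, q = 18590 − 2040(24.2) + 0.52(53900) + 2010(19.1) = 35641.
∂q/∂P_z = 2010.
E = (2010) × (19.1/35641) = 1.0771…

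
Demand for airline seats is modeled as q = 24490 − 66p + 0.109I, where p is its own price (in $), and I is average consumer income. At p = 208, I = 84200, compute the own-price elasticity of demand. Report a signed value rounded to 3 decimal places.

-0.688

At the given values, q = 24490 − 66(208) + 0.109(84200) = 19939.8.
∂q/∂p = −66.
E = (-66) × (208/19939.8) = -0.68847…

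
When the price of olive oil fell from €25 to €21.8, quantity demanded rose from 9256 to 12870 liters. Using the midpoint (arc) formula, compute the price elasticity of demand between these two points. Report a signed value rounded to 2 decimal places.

%ΔQ = (12870 − 9256) / [(9256 + 12870)/2] = 3614/11063 = 0.326674…
%ΔP = (21.8 − 25) / [(25 + 21.8)/2] = -3.2/23.4 = -0.136752…
Arc Ed = %ΔQ / %ΔP = (3614/11063) / (-3.2/23.4) = -2.3888…

-2.39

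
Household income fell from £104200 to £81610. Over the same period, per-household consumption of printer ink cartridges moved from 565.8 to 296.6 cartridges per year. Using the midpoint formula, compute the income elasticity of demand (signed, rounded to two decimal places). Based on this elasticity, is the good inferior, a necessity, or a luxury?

%ΔQ = (296.6 − 565.8)/[( 565.8 + 296.6)/2] = -269.2/431.2 = -0.624304…
%ΔIncome = (81610 − 104200)/[( 104200 + 81610)/2] = -22590/92905 = -0.243151…
E_income = (-269.2/431.2) / (-22590/92905) = 2.5675…
E_income > 1 ⇒ normal good, luxury.

2.57; luxury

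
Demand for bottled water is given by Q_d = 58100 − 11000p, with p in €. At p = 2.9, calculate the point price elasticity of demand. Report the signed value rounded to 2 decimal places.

dQ_d/dp = −11000. At p = 2.9, Q_d = 58100 − 11000(2.9) = 26200.
Ed = (dQ_d/dp)·(p/Q_d) = −11000 × (2.9/26200) = -1.2175…

-1.22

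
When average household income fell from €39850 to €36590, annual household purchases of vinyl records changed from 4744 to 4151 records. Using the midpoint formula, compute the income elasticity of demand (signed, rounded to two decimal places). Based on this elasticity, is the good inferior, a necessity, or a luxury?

%ΔQ = (4151 − 4744)/[( 4744 + 4151)/2] = -593/4447.5 = -0.133333…
%ΔIncome = (36590 − 39850)/[( 39850 + 36590)/2] = -3260/38220 = -0.085295…
E_income = (-593/4447.5) / (-3260/38220) = 1.5631…
E_income > 1 ⇒ normal good, luxury.

1.56; luxury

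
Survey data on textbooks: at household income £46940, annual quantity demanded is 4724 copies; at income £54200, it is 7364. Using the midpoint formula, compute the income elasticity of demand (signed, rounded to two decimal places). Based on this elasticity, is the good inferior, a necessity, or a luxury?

3.04; luxury

%ΔQ = (7364 − 4724)/[( 4724 + 7364)/2] = 2640/6044 = 0.436796…
%ΔIncome = (54200 − 46940)/[( 46940 + 54200)/2] = 7260/50570 = 0.143563…
E_income = (2640/6044) / (7260/50570) = 3.0425…
E_income > 1 ⇒ normal good, luxury.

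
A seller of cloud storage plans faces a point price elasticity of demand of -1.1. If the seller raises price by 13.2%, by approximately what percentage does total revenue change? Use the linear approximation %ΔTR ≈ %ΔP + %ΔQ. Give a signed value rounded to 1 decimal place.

%ΔQ ≈ Ed × %ΔP = (-1.1) × (+13.2%) = -14.5200%
%ΔTR ≈ %ΔP + %ΔQ = (+13.2%) + (-14.5200%) = -1.3200%

-1.3%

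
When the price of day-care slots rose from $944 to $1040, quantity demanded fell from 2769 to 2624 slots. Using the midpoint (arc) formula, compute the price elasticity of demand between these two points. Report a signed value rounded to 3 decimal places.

-0.556

%ΔQ = (2624 − 2769) / [(2769 + 2624)/2] = -145/2696.5 = -0.053773…
%ΔP = (1040 − 944) / [(944 + 1040)/2] = 96/992 = 0.096774…
Arc Ed = %ΔQ / %ΔP = (-145/2696.5) / (96/992) = -0.55565…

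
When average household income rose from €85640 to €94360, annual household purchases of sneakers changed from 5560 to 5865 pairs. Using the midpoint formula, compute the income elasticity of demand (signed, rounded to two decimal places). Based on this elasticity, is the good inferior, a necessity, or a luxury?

0.55; necessity

%ΔQ = (5865 − 5560)/[( 5560 + 5865)/2] = 305/5712.5 = 0.053391…
%ΔIncome = (94360 − 85640)/[( 85640 + 94360)/2] = 8720/90000 = 0.096888…
E_income = (305/5712.5) / (8720/90000) = 0.5510…
0 < E_income < 1 ⇒ normal good, necessity.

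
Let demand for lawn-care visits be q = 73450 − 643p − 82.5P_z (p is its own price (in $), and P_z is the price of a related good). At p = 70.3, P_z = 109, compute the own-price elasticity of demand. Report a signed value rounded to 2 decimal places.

At the given values, q = 73450 − 643(70.3) − 82.5(109) = 19254.6.
∂q/∂p = −643.
E = (-643) × (70.3/19254.6) = -2.3476…

-2.35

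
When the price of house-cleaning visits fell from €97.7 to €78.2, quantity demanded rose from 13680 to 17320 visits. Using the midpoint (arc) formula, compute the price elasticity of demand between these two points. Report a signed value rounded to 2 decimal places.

-1.06

%ΔQ = (17320 − 13680) / [(13680 + 17320)/2] = 3640/15500 = 0.234838…
%ΔP = (78.2 − 97.7) / [(97.7 + 78.2)/2] = -19.5/87.95 = -0.221716…
Arc Ed = %ΔQ / %ΔP = (3640/15500) / (-19.5/87.95) = -1.0591…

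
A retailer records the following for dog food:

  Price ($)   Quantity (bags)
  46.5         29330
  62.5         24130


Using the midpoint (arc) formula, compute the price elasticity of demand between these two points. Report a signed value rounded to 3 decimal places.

-0.663

%ΔQ = (24130 − 29330) / [(29330 + 24130)/2] = -5200/26730 = -0.194537…
%ΔP = (62.5 − 46.5) / [(46.5 + 62.5)/2] = 16/54.5 = 0.293577…
Arc Ed = %ΔQ / %ΔP = (-5200/26730) / (16/54.5) = -0.66264…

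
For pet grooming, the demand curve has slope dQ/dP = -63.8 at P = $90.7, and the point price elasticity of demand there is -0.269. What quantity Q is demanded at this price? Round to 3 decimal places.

21511.747

Ed = (dQ/dP)·(P/Q) ⇒ Q = (dQ/dP)·P/Ed = (-63.8)·90.7/(-0.269) = 21511.74721…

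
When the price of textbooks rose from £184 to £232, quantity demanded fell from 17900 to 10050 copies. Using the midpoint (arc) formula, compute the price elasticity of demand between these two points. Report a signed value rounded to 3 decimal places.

%ΔQ = (10050 − 17900) / [(17900 + 10050)/2] = -7850/13975 = -0.561717…
%ΔP = (232 − 184) / [(184 + 232)/2] = 48/208 = 0.230769…
Arc Ed = %ΔQ / %ΔP = (-7850/13975) / (48/208) = -2.43410…

-2.434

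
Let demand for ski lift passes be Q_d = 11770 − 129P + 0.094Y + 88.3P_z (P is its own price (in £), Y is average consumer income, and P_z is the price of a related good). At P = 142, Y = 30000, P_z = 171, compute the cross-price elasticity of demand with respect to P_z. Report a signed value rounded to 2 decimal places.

At the given values, Q_d = 11770 − 129(142) + 0.094(30000) + 88.3(171) = 11371.3.
∂Q_d/∂P_z = 88.3.
E = (88.3) × (171/11371.3) = 1.3278…

1.33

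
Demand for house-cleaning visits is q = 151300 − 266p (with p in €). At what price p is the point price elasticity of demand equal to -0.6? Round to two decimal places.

213.30

Ed = −266p/(151300 − 266p). Set this equal to -0.6:
266p = 0.6·(151300 − 266p) ⇒ 266p(1 + 0.6) = 0.6·151300
p = 0.6·151300 / (266·1.6) = 213.2988…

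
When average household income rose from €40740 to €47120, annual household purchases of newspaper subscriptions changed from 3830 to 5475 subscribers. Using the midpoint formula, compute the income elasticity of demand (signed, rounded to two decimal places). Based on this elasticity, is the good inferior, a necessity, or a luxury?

2.43; luxury

%ΔQ = (5475 − 3830)/[( 3830 + 5475)/2] = 1645/4652.5 = 0.353573…
%ΔIncome = (47120 − 40740)/[( 40740 + 47120)/2] = 6380/43930 = 0.145231…
E_income = (1645/4652.5) / (6380/43930) = 2.4345…
E_income > 1 ⇒ normal good, luxury.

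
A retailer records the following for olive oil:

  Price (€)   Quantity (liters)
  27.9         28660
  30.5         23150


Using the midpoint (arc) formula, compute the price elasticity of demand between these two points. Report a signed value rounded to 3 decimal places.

-2.389

%ΔQ = (23150 − 28660) / [(28660 + 23150)/2] = -5510/25905 = -0.212700…
%ΔP = (30.5 − 27.9) / [(27.9 + 30.5)/2] = 2.6/29.2 = 0.089041…
Arc Ed = %ΔQ / %ΔP = (-5510/25905) / (2.6/29.2) = -2.38878…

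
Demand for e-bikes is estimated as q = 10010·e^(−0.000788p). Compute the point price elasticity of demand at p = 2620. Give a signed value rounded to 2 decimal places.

-2.06

dq/dp = −0.000788·q = -1.00077. At p = 2620, q = 1270.01.
Ed = (dq/dp)·(p/q) = (-1.00077) × (2620/1270.01) = -2.0645…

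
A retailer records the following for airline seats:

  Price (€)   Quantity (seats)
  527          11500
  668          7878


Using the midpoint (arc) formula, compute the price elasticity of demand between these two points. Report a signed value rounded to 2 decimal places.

%ΔQ = (7878 − 11500) / [(11500 + 7878)/2] = -3622/9689 = -0.373825…
%ΔP = (668 − 527) / [(527 + 668)/2] = 141/597.5 = 0.235983…
Arc Ed = %ΔQ / %ΔP = (-3622/9689) / (141/597.5) = -1.5841…

-1.58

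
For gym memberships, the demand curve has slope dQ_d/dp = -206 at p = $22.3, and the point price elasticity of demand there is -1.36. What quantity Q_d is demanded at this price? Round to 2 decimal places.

3377.79

Ed = (dQ_d/dp)·(p/Q_d) ⇒ Q_d = (dQ_d/dp)·p/Ed = (-206)·22.3/(-1.36) = 3377.7941…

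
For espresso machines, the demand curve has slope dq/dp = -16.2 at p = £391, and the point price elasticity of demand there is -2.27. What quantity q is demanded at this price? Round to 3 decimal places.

Ed = (dq/dp)·(p/q) ⇒ q = (dq/dp)·p/Ed = (-16.2)·391/(-2.27) = 2790.39647…

2790.396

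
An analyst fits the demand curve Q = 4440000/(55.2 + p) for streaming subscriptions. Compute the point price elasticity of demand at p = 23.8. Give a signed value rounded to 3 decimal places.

dQ/dp = −4440000/(55.2 + p)² = -711.424. At p = 23.8, Q = 56202.5.
Ed = (dQ/dp)·(p/Q) = (-711.424) × (23.8/56202.5) = -0.30126…

-0.301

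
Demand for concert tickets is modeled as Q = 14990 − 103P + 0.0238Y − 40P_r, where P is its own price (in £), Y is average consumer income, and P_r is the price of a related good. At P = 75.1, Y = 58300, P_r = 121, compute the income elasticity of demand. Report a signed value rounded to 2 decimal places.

At the given values, Q = 14990 − 103(75.1) + 0.0238(58300) − 40(121) = 3802.24.
∂Q/∂Y = 0.0238.
E = (0.0238) × (58300/3802.24) = 0.3649…

0.36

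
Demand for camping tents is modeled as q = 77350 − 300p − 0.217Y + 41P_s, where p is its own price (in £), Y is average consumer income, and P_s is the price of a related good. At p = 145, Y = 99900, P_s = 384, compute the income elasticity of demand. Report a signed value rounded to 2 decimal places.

At the given values, q = 77350 − 300(145) − 0.217(99900) + 41(384) = 27915.7.
∂q/∂Y = -0.217.
E = (-0.217) × (99900/27915.7) = -0.7765…

-0.78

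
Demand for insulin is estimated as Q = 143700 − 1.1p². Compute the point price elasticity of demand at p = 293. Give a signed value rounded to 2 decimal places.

dQ/dp = −2·1.1·p = -644.6. At p = 293, Q = 49266.1.
Ed = (dQ/dp)·(p/Q) = (-644.6) × (293/49266.1) = -3.8336…

-3.83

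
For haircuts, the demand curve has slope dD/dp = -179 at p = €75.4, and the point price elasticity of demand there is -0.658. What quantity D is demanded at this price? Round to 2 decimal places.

Ed = (dD/dp)·(p/D) ⇒ D = (dD/dp)·p/Ed = (-179)·75.4/(-0.658) = 20511.5501…

20511.55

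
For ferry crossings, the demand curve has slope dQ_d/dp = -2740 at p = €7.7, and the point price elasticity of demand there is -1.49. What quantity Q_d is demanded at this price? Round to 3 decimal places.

Ed = (dQ_d/dp)·(p/Q_d) ⇒ Q_d = (dQ_d/dp)·p/Ed = (-2740)·7.7/(-1.49) = 14159.73154…

14159.732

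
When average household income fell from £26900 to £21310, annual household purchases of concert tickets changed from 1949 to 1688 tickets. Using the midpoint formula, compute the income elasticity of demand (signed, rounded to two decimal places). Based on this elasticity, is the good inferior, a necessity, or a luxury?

%ΔQ = (1688 − 1949)/[( 1949 + 1688)/2] = -261/1818.5 = -0.143524…
%ΔIncome = (21310 − 26900)/[( 26900 + 21310)/2] = -5590/24105 = -0.231902…
E_income = (-261/1818.5) / (-5590/24105) = 0.6189…
0 < E_income < 1 ⇒ normal good, necessity.

0.62; necessity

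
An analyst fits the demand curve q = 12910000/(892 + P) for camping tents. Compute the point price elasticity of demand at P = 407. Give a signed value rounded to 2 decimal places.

-0.31

dq/dP = −12910000/(892 + P)² = -7.65082. At P = 407, q = 9938.41.
Ed = (dq/dP)·(P/q) = (-7.65082) × (407/9938.41) = -0.3133…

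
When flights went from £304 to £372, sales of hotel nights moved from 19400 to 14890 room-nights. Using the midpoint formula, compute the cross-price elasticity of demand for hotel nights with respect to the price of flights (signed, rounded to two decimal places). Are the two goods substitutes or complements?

-1.31; complements

%ΔQ_{hotel nights} = (14890 − 19400)/avg = -4510/17145 = -0.263050…
%ΔP_{flights} = (372 − 304)/avg = 68/338 = 0.201183…
E_cross = (-4510/17145) / (68/338) = -1.3075…
E_cross < 0 ⇒ the goods are complements.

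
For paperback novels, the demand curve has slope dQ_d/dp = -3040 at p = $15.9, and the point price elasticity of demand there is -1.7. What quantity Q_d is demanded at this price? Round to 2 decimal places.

Ed = (dQ_d/dp)·(p/Q_d) ⇒ Q_d = (dQ_d/dp)·p/Ed = (-3040)·15.9/(-1.7) = 28432.9411…

28432.94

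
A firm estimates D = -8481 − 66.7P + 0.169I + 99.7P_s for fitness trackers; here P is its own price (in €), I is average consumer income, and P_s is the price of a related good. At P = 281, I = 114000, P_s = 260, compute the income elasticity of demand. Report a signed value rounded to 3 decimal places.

At the given values, D = -8481 − 66.7(281) + 0.169(114000) + 99.7(260) = 17964.3.
∂D/∂I = 0.169.
E = (0.169) × (114000/17964.3) = 1.07246…

1.072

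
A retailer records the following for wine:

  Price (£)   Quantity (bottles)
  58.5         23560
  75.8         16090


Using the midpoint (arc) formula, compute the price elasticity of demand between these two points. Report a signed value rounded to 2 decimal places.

-1.46

%ΔQ = (16090 − 23560) / [(23560 + 16090)/2] = -7470/19825 = -0.376796…
%ΔP = (75.8 − 58.5) / [(58.5 + 75.8)/2] = 17.3/67.15 = 0.257632…
Arc Ed = %ΔQ / %ΔP = (-7470/19825) / (17.3/67.15) = -1.4625…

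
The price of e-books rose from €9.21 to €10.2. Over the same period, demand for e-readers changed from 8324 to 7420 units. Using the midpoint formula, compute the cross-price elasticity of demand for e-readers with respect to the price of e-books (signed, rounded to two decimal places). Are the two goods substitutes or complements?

-1.13; complements

%ΔQ_{e-readers} = (7420 − 8324)/avg = -904/7872 = -0.114837…
%ΔP_{e-books} = (10.2 − 9.21)/avg = 0.99/9.705 = 0.102009…
E_cross = (-904/7872) / (0.99/9.705) = -1.1257…
E_cross < 0 ⇒ the goods are complements.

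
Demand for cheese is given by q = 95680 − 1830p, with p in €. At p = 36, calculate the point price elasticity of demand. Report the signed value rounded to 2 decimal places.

-2.21

dq/dp = −1830. At p = 36, q = 95680 − 1830(36) = 29800.
Ed = (dq/dp)·(p/q) = −1830 × (36/29800) = -2.2107…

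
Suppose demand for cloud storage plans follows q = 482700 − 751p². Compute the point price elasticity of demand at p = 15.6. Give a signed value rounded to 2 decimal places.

dq/dp = −2·751·p = -23431.2. At p = 15.6, q = 299936.64.
Ed = (dq/dp)·(p/q) = (-23431.2) × (15.6/299936.64) = -1.2186…

-1.22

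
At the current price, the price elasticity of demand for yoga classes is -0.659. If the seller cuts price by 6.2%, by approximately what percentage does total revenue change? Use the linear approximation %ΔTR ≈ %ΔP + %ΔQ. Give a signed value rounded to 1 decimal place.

%ΔQ ≈ Ed × %ΔP = (-0.659) × (-6.2%) = +4.0858%
%ΔTR ≈ %ΔP + %ΔQ = (-6.2%) + (+4.0858%) = -2.1142%

-2.1%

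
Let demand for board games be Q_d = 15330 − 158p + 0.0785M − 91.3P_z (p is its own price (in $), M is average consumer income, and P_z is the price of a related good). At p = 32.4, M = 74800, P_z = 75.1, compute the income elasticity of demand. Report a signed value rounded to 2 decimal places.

0.64

At the given values, Q_d = 15330 − 158(32.4) + 0.0785(74800) − 91.3(75.1) = 9225.97.
∂Q_d/∂M = 0.0785.
E = (0.0785) × (74800/9225.97) = 0.6364…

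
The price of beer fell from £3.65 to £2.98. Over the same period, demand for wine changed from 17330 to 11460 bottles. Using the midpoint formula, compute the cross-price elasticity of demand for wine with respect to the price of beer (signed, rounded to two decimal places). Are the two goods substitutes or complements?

%ΔQ_{wine} = (11460 − 17330)/avg = -5870/14395 = -0.407780…
%ΔP_{beer} = (2.98 − 3.65)/avg = -0.67/3.315 = -0.202111…
E_cross = (-5870/14395) / (-0.67/3.315) = 2.0176…
E_cross > 0 ⇒ the goods are substitutes.

2.02; substitutes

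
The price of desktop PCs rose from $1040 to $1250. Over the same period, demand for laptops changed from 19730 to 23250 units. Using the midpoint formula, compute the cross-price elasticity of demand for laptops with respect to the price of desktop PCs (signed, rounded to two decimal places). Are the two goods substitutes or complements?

0.89; substitutes

%ΔQ_{laptops} = (23250 − 19730)/avg = 3520/21490 = 0.163797…
%ΔP_{desktop PCs} = (1250 − 1040)/avg = 210/1145 = 0.183406…
E_cross = (3520/21490) / (210/1145) = 0.8930…
E_cross > 0 ⇒ the goods are substitutes.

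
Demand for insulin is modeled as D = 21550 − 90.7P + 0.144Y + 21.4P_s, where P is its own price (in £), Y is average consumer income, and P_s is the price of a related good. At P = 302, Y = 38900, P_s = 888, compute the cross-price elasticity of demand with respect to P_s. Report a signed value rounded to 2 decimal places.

At the given values, D = 21550 − 90.7(302) + 0.144(38900) + 21.4(888) = 18763.4.
∂D/∂P_s = 21.4.
E = (21.4) × (888/18763.4) = 1.0127…

1.01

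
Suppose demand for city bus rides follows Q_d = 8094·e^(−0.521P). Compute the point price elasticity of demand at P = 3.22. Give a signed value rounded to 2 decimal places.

dQ_d/dP = −0.521·Q_d = -787.807. At P = 3.22, Q_d = 1512.11.
Ed = (dQ_d/dP)·(P/Q_d) = (-787.807) × (3.22/1512.11) = -1.6776…

-1.68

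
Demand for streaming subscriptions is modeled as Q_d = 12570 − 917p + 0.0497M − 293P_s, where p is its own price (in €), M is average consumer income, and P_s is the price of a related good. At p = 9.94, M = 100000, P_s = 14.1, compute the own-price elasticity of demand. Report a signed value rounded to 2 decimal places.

At the given values, Q_d = 12570 − 917(9.94) + 0.0497(100000) − 293(14.1) = 4293.72.
∂Q_d/∂p = −917.
E = (-917) × (9.94/4293.72) = -2.1228…

-2.12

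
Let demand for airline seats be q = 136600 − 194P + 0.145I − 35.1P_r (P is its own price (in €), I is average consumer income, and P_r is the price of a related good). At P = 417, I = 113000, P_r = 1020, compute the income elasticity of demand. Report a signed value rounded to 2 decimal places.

0.45

At the given values, q = 136600 − 194(417) + 0.145(113000) − 35.1(1020) = 36285.
∂q/∂I = 0.145.
E = (0.145) × (113000/36285) = 0.4515…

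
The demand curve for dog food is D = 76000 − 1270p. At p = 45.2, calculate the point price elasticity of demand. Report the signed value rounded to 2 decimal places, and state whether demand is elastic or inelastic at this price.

dD/dp = −1270. At p = 45.2, D = 76000 − 1270(45.2) = 18596.
Ed = (dD/dp)·(p/D) = −1270 × (45.2/18596) = -3.0869…
|Ed| = 3.09 > 1, so demand is elastic.

-3.09; elastic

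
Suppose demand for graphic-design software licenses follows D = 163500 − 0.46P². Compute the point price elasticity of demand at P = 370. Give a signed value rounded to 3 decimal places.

-1.253

dD/dP = −2·0.46·P = -340.4. At P = 370, D = 100526.
Ed = (dD/dP)·(P/D) = (-340.4) × (370/100526) = -1.25288…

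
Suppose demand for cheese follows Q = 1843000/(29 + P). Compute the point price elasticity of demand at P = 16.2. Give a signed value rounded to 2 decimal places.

-0.36

dQ/dP = −1843000/(29 + P)² = -902.087. At P = 16.2, Q = 40774.3.
Ed = (dQ/dP)·(P/Q) = (-902.087) × (16.2/40774.3) = -0.3584…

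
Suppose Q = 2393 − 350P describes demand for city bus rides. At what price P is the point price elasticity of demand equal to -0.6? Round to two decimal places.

Ed = −350P/(2393 − 350P). Set this equal to -0.6:
350P = 0.6·(2393 − 350P) ⇒ 350P(1 + 0.6) = 0.6·2393
P = 0.6·2393 / (350·1.6) = 2.5639…

2.56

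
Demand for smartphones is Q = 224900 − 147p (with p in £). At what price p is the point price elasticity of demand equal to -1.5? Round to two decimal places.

917.96

Ed = −147p/(224900 − 147p). Set this equal to -1.5:
147p = 1.5·(224900 − 147p) ⇒ 147p(1 + 1.5) = 1.5·224900
p = 1.5·224900 / (147·2.5) = 917.9591…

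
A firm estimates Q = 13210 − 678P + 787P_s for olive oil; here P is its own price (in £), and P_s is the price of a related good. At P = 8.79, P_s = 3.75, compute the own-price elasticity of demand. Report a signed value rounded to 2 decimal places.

-0.58

At the given values, Q = 13210 − 678(8.79) + 787(3.75) = 10201.63.
∂Q/∂P = −678.
E = (-678) × (8.79/10201.63) = -0.5841…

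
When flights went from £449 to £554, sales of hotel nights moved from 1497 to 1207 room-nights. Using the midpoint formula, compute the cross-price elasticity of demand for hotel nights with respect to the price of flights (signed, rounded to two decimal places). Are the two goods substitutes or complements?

-1.02; complements

%ΔQ_{hotel nights} = (1207 − 1497)/avg = -290/1352 = -0.214497…
%ΔP_{flights} = (554 − 449)/avg = 105/501.5 = 0.209371…
E_cross = (-290/1352) / (105/501.5) = -1.0244…
E_cross < 0 ⇒ the goods are complements.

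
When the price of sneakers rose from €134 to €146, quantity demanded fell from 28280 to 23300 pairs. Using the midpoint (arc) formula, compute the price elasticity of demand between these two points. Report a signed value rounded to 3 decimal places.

-2.253

%ΔQ = (23300 − 28280) / [(28280 + 23300)/2] = -4980/25790 = -0.193098…
%ΔP = (146 − 134) / [(134 + 146)/2] = 12/140 = 0.085714…
Arc Ed = %ΔQ / %ΔP = (-4980/25790) / (12/140) = -2.25281…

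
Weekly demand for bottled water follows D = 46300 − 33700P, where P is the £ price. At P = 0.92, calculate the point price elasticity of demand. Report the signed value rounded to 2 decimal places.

-2.03

dD/dP = −33700. At P = 0.92, D = 46300 − 33700(0.92) = 15296.
Ed = (dD/dP)·(P/D) = −33700 × (0.92/15296) = -2.0269…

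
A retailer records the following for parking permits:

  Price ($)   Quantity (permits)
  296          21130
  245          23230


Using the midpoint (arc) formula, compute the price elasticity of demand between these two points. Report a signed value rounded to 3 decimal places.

-0.502

%ΔQ = (23230 − 21130) / [(21130 + 23230)/2] = 2100/22180 = 0.094679…
%ΔP = (245 − 296) / [(296 + 245)/2] = -51/270.5 = -0.188539…
Arc Ed = %ΔQ / %ΔP = (2100/22180) / (-51/270.5) = -0.50217…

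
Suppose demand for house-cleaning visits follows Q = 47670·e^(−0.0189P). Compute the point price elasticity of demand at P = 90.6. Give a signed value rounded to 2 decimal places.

dQ/dP = −0.0189·Q = -162.573. At P = 90.6, Q = 8601.72.
Ed = (dQ/dP)·(P/Q) = (-162.573) × (90.6/8601.72) = -1.7123…

-1.71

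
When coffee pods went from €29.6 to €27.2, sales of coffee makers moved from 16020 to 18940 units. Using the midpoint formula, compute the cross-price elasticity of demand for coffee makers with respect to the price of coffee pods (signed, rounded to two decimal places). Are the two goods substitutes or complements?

-1.98; complements

%ΔQ_{coffee makers} = (18940 − 16020)/avg = 2920/17480 = 0.167048…
%ΔP_{coffee pods} = (27.2 − 29.6)/avg = -2.4/28.4 = -0.084507…
E_cross = (2920/17480) / (-2.4/28.4) = -1.9767…
E_cross < 0 ⇒ the goods are complements.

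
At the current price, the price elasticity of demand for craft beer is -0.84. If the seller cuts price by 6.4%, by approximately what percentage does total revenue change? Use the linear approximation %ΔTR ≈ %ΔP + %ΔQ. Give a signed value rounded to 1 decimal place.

-1.0%

%ΔQ ≈ Ed × %ΔP = (-0.84) × (-6.4%) = +5.3760%
%ΔTR ≈ %ΔP + %ΔQ = (-6.4%) + (+5.3760%) = -1.0240%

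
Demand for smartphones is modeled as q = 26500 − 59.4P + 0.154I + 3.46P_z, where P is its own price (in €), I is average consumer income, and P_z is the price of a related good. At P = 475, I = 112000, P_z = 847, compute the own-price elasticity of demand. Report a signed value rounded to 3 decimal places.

-1.528

At the given values, q = 26500 − 59.4(475) + 0.154(112000) + 3.46(847) = 18463.62.
∂q/∂P = −59.4.
E = (-59.4) × (475/18463.62) = -1.52814…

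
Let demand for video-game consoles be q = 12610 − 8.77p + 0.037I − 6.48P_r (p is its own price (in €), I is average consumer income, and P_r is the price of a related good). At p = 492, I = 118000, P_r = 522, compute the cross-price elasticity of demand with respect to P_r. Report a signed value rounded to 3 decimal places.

-0.365

At the given values, q = 12610 − 8.77(492) + 0.037(118000) − 6.48(522) = 9278.6.
∂q/∂P_r = -6.48.
E = (-6.48) × (522/9278.6) = -0.36455…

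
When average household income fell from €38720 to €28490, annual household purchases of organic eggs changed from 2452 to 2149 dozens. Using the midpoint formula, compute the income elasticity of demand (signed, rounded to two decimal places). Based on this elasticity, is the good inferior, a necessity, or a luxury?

%ΔQ = (2149 − 2452)/[( 2452 + 2149)/2] = -303/2300.5 = -0.131710…
%ΔIncome = (28490 − 38720)/[( 38720 + 28490)/2] = -10230/33605 = -0.304418…
E_income = (-303/2300.5) / (-10230/33605) = 0.4326…
0 < E_income < 1 ⇒ normal good, necessity.

0.43; necessity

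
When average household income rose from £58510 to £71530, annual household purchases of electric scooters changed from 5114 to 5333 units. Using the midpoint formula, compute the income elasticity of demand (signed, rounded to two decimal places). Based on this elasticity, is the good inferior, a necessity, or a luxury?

%ΔQ = (5333 − 5114)/[( 5114 + 5333)/2] = 219/5223.5 = 0.041925…
%ΔIncome = (71530 − 58510)/[( 58510 + 71530)/2] = 13020/65020 = 0.200246…
E_income = (219/5223.5) / (13020/65020) = 0.2093…
0 < E_income < 1 ⇒ normal good, necessity.

0.21; necessity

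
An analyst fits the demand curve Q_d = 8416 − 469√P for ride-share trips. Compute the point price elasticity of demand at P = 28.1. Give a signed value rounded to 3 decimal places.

dQ_d/dP = −469/(2√P) = -44.2374. At P = 28.1, Q_d = 5929.86.
Ed = (dQ_d/dP)·(P/Q_d) = (-44.2374) × (28.1/5929.86) = -0.20962…

-0.210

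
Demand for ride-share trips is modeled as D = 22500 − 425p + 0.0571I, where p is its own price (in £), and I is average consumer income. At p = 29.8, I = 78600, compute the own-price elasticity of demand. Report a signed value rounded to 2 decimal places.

-0.88

At the given values, D = 22500 − 425(29.8) + 0.0571(78600) = 14323.06.
∂D/∂p = −425.
E = (-425) × (29.8/14323.06) = -0.8842…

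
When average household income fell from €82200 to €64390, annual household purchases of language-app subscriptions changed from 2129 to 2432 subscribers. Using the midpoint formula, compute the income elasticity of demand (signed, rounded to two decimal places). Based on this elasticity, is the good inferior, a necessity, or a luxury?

-0.55; inferior

%ΔQ = (2432 − 2129)/[( 2129 + 2432)/2] = 303/2280.5 = 0.132865…
%ΔIncome = (64390 − 82200)/[( 82200 + 64390)/2] = -17810/73295 = -0.242990…
E_income = (303/2280.5) / (-17810/73295) = -0.5467…
E_income < 0 ⇒ inferior good.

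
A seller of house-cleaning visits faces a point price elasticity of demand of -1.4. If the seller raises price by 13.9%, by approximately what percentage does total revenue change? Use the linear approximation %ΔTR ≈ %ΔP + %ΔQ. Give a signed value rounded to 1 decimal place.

-5.6%

%ΔQ ≈ Ed × %ΔP = (-1.4) × (+13.9%) = -19.4600%
%ΔTR ≈ %ΔP + %ΔQ = (+13.9%) + (-19.4600%) = -5.5600%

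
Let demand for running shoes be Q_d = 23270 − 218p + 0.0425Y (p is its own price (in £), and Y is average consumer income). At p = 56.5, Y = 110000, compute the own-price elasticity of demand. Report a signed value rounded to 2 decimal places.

At the given values, Q_d = 23270 − 218(56.5) + 0.0425(110000) = 15628.
∂Q_d/∂p = −218.
E = (-218) × (56.5/15628) = -0.7881…

-0.79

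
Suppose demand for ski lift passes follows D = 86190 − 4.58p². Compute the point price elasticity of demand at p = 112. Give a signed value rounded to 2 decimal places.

dD/dp = −2·4.58·p = -1025.92. At p = 112, D = 28738.48.
Ed = (dD/dp)·(p/D) = (-1025.92) × (112/28738.48) = -3.9982…

-4.00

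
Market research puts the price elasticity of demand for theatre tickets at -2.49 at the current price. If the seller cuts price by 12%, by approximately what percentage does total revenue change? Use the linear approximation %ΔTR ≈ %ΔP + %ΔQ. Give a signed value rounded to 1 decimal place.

+17.9%

%ΔQ ≈ Ed × %ΔP = (-2.49) × (-12%) = +29.8800%
%ΔTR ≈ %ΔP + %ΔQ = (-12%) + (+29.8800%) = +17.8800%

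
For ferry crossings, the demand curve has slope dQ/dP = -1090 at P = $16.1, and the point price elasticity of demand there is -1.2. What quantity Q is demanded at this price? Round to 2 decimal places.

Ed = (dQ/dP)·(P/Q) ⇒ Q = (dQ/dP)·P/Ed = (-1090)·16.1/(-1.2) = 14624.1666…

14624.17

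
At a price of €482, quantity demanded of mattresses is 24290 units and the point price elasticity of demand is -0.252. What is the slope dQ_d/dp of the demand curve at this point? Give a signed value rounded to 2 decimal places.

-12.70

Ed = (dQ_d/dp)·(p/Q_d) ⇒ dQ_d/dp = Ed·Q_d/p = (-0.252)·24290/482 = -12.6993…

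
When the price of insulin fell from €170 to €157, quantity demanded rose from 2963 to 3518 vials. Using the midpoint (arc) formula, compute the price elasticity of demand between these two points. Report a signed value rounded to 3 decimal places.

%ΔQ = (3518 − 2963) / [(2963 + 3518)/2] = 555/3240.5 = 0.171269…
%ΔP = (157 − 170) / [(170 + 157)/2] = -13/163.5 = -0.079510…
Arc Ed = %ΔQ / %ΔP = (555/3240.5) / (-13/163.5) = -2.15404…

-2.154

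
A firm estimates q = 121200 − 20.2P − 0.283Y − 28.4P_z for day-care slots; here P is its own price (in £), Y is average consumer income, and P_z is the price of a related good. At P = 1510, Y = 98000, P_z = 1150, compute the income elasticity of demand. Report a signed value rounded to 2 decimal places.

At the given values, q = 121200 − 20.2(1510) − 0.283(98000) − 28.4(1150) = 30304.
∂q/∂Y = -0.283.
E = (-0.283) × (98000/30304) = -0.9151…

-0.92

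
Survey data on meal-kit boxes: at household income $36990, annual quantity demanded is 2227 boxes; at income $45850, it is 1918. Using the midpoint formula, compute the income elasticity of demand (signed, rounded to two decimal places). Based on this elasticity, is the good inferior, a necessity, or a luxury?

-0.70; inferior

%ΔQ = (1918 − 2227)/[( 2227 + 1918)/2] = -309/2072.5 = -0.149095…
%ΔIncome = (45850 − 36990)/[( 36990 + 45850)/2] = 8860/41420 = 0.213906…
E_income = (-309/2072.5) / (8860/41420) = -0.6970…
E_income < 0 ⇒ inferior good.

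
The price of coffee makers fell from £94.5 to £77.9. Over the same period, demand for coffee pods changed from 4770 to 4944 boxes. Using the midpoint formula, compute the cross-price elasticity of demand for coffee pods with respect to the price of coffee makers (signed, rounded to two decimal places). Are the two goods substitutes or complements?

-0.19; complements

%ΔQ_{coffee pods} = (4944 − 4770)/avg = 174/4857 = 0.035824…
%ΔP_{coffee makers} = (77.9 − 94.5)/avg = -16.6/86.2 = -0.192575…
E_cross = (174/4857) / (-16.6/86.2) = -0.1860…
E_cross < 0 ⇒ the goods are complements.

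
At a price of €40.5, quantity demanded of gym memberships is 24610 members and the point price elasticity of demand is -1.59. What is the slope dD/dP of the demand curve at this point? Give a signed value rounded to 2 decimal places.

-966.17

Ed = (dD/dP)·(P/D) ⇒ dD/dP = Ed·D/P = (-1.59)·24610/40.5 = -966.1703…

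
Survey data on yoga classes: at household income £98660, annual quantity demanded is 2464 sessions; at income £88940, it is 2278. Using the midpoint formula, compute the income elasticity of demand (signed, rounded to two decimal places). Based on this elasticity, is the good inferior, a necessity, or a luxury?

0.76; necessity

%ΔQ = (2278 − 2464)/[( 2464 + 2278)/2] = -186/2371 = -0.078447…
%ΔIncome = (88940 − 98660)/[( 98660 + 88940)/2] = -9720/93800 = -0.103624…
E_income = (-186/2371) / (-9720/93800) = 0.7570…
0 < E_income < 1 ⇒ normal good, necessity.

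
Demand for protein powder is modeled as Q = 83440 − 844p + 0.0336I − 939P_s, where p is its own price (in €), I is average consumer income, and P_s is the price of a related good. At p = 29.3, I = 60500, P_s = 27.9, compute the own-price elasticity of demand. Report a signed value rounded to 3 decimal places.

At the given values, Q = 83440 − 844(29.3) + 0.0336(60500) − 939(27.9) = 34545.5.
∂Q/∂p = −844.
E = (-844) × (29.3/34545.5) = -0.71584…

-0.716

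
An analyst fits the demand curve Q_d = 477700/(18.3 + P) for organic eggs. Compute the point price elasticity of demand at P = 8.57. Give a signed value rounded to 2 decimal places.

dQ_d/dP = −477700/(18.3 + P)² = -661.637. At P = 8.57, Q_d = 17778.2.
Ed = (dQ_d/dP)·(P/Q_d) = (-661.637) × (8.57/17778.2) = -0.3189…

-0.32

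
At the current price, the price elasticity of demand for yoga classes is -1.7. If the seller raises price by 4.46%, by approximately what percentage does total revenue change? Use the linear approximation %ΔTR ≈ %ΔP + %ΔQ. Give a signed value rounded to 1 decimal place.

%ΔQ ≈ Ed × %ΔP = (-1.7) × (+4.46%) = -7.5820%
%ΔTR ≈ %ΔP + %ΔQ = (+4.46%) + (-7.5820%) = -3.1220%

-3.1%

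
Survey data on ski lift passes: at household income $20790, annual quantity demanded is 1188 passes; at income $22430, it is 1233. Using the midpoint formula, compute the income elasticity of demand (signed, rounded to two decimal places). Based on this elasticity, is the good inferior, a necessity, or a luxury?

0.49; necessity

%ΔQ = (1233 − 1188)/[( 1188 + 1233)/2] = 45/1210.5 = 0.037174…
%ΔIncome = (22430 − 20790)/[( 20790 + 22430)/2] = 1640/21610 = 0.075890…
E_income = (45/1210.5) / (1640/21610) = 0.4898…
0 < E_income < 1 ⇒ normal good, necessity.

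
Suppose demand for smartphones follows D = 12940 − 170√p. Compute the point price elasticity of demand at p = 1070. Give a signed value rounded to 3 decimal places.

-0.377

dD/dp = −170/(2√p) = -2.59853. At p = 1070, D = 7379.15.
Ed = (dD/dp)·(p/D) = (-2.59853) × (1070/7379.15) = -0.37679…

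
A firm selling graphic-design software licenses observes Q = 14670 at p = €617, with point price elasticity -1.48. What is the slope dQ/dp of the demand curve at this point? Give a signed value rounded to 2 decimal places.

-35.19

Ed = (dQ/dp)·(p/Q) ⇒ dQ/dp = Ed·Q/p = (-1.48)·14670/617 = -35.1889…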